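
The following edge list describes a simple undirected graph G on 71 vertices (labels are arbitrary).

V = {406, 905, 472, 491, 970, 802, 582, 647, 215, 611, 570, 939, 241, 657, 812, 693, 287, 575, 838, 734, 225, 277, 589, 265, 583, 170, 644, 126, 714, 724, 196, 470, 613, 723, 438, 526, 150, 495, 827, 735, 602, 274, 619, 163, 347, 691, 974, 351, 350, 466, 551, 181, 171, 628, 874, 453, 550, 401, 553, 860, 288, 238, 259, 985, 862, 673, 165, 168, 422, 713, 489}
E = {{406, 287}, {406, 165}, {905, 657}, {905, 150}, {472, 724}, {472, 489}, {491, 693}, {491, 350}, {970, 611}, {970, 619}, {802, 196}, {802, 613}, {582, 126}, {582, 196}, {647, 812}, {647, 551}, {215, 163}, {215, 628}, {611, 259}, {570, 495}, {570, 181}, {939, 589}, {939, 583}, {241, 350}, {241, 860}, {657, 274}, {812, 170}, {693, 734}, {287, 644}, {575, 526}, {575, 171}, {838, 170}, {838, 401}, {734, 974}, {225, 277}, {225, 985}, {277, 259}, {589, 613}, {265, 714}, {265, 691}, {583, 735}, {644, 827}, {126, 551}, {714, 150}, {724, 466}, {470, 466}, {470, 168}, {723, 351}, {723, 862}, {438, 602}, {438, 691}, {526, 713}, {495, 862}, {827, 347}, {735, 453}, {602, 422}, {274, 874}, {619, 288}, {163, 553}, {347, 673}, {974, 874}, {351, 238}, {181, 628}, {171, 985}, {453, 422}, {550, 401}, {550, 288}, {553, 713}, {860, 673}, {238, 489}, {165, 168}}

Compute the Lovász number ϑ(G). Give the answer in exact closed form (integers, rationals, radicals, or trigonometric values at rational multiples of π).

71*cos(pi/71)/(cos(pi/71) + 1)

N(838) = {170, 401}, |N(838)| = 2.
deg(970) = 2; N(970) = {611, 619}.
deg(862) = 2; N(862) = {723, 495}.
N(438) = {602, 691}, |N(438)| = 2.
deg(v) = 2 for all v (|V|=71); this is C_{71}, the 71-cycle.
Distinct eigenvalues (to 3 d.p.): [2.0, 1.992, 1.969, 1.93, 1.876, 1.807, 1.725, 1.628, 1.519, 1.398, 1.267, 1.125, 0.974, 0.816, 0.652, 0.482, 0.308, 0.133, -0.044, -0.221, -0.396, -0.567, -0.735, -0.896, -1.051, -1.197, -1.334, -1.46, -1.575, -1.678, -1.768, -1.843, -1.905, -1.951, -1.982, -1.998].
λ_max=2, λ_min=-2*cos(pi/71); ϑ = −71·λ_min/(λ_max−λ_min) = 71*cos(pi/71)/(cos(pi/71) + 1).
≈ 35.482618 (to 6 d.p.).
α=35, χ(Ḡ)=36; ϑ=71*cos(pi/71)/(cos(pi/71) + 1) lies between (both strict).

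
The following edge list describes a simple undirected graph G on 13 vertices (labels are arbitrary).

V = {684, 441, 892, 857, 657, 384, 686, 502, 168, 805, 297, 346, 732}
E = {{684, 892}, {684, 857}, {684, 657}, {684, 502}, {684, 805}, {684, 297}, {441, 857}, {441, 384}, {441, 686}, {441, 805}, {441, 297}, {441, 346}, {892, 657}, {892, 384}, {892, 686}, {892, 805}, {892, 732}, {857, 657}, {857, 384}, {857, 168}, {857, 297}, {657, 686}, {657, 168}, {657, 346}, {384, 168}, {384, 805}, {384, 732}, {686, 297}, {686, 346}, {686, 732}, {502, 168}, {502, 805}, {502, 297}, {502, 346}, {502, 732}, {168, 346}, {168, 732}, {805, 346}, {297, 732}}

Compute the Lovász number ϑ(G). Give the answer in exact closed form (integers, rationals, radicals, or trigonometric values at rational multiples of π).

sqrt(13)

N(297) = {684, 441, 857, 686, 502, 732}, |N(297)| = 6.
Vertex 805 has 6 neighbors: 684, 441, 892, 384, 502, 346.
deg(732) = 6; N(732) = {892, 384, 686, 502, 168, 297}.
deg(384) = 6; N(384) = {441, 892, 857, 168, 805, 732}.
Every vertex has degree 6 (N=13); SR(13,6,2,3) — a Paley graph.
Distinct eigenvalues (to 6 d.p.): [6.0, 1.302776, -2.302776].
ϑ = −N·λ_min/(λ_max−λ_min) = −13·(-sqrt(13)/2 - 1/2)/(6−(-sqrt(13)/2 - 1/2)) = sqrt(13).
Numerically 3.605551275.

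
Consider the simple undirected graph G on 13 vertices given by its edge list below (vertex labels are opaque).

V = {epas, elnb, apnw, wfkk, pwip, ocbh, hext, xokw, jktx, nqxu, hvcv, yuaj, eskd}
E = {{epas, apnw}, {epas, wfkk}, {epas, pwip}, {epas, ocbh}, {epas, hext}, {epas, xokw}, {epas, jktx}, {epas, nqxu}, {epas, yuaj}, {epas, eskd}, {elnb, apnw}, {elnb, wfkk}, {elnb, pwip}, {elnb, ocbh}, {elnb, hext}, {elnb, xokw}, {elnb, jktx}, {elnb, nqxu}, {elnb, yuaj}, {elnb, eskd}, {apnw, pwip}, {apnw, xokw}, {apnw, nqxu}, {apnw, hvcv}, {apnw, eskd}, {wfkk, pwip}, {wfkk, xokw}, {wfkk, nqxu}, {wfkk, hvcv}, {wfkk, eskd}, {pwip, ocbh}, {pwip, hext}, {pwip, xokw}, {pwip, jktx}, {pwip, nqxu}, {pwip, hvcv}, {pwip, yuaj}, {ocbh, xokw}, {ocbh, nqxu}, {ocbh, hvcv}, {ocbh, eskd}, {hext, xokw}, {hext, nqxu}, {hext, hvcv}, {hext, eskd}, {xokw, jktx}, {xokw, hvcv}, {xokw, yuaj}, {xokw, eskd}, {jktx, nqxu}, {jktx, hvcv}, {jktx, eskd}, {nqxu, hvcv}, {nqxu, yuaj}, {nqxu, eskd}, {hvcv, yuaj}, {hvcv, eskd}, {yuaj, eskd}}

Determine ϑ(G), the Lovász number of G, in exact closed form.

N(epas) = {apnw, wfkk, pwip, ocbh, hext, xokw, jktx, nqxu, yuaj, eskd}, |N(epas)| = 10.
deg(wfkk) = 7; N(wfkk) = {epas, elnb, pwip, xokw, nqxu, hvcv, eskd}.
Vertex ocbh has 7 neighbors: epas, elnb, pwip, xokw, nqxu, hvcv, eskd.
Vertex hvcv has 10 neighbors: apnw, wfkk, pwip, ocbh, hext, xokw, jktx, nqxu, yuaj, eskd.
Complete 4-partite, parts [6, 3, 2, 2]: perfect, ϑ = α = 6.
= 6.0000… (decimal).
Check 6 ≤ 6 ≤ 6: collapsed.

6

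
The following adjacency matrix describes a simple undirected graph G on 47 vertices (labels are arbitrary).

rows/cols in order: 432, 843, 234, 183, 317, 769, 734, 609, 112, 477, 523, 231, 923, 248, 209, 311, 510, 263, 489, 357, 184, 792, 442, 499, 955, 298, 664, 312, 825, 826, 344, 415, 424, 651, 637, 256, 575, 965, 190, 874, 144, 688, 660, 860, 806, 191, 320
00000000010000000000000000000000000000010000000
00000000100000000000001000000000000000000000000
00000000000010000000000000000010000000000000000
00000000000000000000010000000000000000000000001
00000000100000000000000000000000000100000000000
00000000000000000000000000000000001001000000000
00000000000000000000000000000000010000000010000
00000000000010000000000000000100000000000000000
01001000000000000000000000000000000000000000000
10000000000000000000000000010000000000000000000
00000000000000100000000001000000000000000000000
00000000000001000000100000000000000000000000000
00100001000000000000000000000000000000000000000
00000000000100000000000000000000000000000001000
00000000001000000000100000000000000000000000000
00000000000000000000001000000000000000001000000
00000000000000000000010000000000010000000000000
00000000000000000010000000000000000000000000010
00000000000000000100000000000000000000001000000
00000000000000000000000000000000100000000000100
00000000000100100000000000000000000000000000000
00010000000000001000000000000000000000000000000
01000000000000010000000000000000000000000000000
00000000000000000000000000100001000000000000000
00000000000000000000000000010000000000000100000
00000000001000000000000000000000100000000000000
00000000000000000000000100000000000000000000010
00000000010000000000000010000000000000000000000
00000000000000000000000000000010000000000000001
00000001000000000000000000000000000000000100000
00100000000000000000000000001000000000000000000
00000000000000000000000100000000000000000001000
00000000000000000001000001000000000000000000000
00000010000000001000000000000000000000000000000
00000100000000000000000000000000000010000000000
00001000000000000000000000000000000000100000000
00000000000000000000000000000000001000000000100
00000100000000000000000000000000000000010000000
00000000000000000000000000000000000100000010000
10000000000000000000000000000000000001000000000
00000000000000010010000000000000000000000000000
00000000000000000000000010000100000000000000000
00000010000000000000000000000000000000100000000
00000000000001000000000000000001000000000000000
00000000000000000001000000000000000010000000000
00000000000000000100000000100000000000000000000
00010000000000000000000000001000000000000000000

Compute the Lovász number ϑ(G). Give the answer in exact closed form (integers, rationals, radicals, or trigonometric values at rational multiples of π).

Vertex 825 has 2 neighbors: 344, 320.
N(248) = {231, 860}, |N(248)| = 2.
deg(843) = 2; N(843) = {112, 442}.
deg(317) = 2; N(317) = {112, 256}.
47-vertex 2-regular graph: the odd cycle C_{47}.
Distinct eigenvalues (to 6 d.p.): [2.0, 1.982155, 1.928938, 1.8413, 1.720803, 1.569599, 1.390385, 1.186359, 0.961164, 0.718816, 0.46364, 0.200191, -0.06683, -0.332659, -0.592551, -0.84187, -1.076165, -1.291256, -1.483304, -1.648883, -1.785038, -1.889338, -1.959923, -1.995534].
With N=47: ϑ(G) = 47·(-(-1)*2*cos(pi/47))/(2−(-2*cos(pi/47))) = 47*cos(pi/47)/(cos(pi/47) + 1).
ϑ(G) ≈ 23.473731493.
α=23, χ(Ḡ)=24; ϑ=47*cos(pi/47)/(cos(pi/47) + 1) lies between (both strict).

47*cos(pi/47)/(cos(pi/47) + 1)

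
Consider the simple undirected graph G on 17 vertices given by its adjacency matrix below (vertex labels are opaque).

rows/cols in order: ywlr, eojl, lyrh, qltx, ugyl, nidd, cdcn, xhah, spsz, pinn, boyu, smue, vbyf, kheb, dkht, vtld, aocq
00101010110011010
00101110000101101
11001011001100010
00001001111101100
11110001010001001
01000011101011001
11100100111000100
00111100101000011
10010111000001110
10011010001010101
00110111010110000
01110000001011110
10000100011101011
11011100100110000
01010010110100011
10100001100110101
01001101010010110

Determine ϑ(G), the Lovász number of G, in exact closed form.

sqrt(17)

Vertex ywlr has 8 neighbors: lyrh, ugyl, cdcn, spsz, pinn, vbyf, kheb, vtld.
deg(aocq) = 8; N(aocq) = {eojl, ugyl, nidd, xhah, pinn, vbyf, dkht, vtld}.
N(boyu) = {lyrh, qltx, nidd, cdcn, xhah, pinn, smue, vbyf}, |N(boyu)| = 8.
deg(ugyl) = 8; N(ugyl) = {ywlr, eojl, lyrh, qltx, xhah, pinn, kheb, aocq}.
G on 17 vertices is 8-regular; SR(17,8,3,4) — a Paley graph.
The 3 distinct eigenvalues: [8.0, 1.56155, -2.56155].
ϑ = −N·λ_min/(λ_max−λ_min) = −17·(-sqrt(17)/2 - 1/2)/(8−(-sqrt(17)/2 - 1/2)) = sqrt(17).
Numerically 4.12310563.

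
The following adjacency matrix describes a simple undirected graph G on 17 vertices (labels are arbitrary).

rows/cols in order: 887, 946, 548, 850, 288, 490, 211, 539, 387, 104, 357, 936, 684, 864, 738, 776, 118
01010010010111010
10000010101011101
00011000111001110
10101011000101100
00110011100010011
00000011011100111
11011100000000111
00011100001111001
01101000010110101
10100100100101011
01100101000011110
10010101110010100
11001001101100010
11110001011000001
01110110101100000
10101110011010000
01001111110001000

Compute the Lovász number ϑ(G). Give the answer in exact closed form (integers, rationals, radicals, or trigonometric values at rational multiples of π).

sqrt(17)

N(539) = {850, 288, 490, 357, 936, 684, 864, 118}, |N(539)| = 8.
Vertex 936 has 8 neighbors: 887, 850, 490, 539, 387, 104, 684, 738.
deg(490) = 8; N(490) = {211, 539, 104, 357, 936, 738, 776, 118}.
Vertex 104 has 8 neighbors: 887, 548, 490, 387, 936, 864, 776, 118.
Every vertex has degree 8 (N=17); SR(17,8,3,4) — a Paley graph.
The 3 distinct eigenvalues: [8.0, 1.56155, -2.56155].
With N=17: ϑ(G) = 17·(-(-sqrt(17)/2 - 1/2))/(8−(-sqrt(17)/2 - 1/2)) = sqrt(17).
Numerically 4.123106.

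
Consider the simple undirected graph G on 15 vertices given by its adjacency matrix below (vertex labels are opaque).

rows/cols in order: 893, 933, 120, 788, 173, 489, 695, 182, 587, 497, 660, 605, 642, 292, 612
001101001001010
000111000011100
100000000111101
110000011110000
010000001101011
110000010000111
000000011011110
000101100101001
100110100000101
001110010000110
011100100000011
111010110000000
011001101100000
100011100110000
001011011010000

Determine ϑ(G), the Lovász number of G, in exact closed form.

Vertex 660 has 6 neighbors: 933, 120, 788, 695, 292, 612.
deg(933) = 6; N(933) = {788, 173, 489, 660, 605, 642}.
N(893) = {120, 788, 489, 587, 605, 292}, |N(893)| = 6.
Vertex 642 has 6 neighbors: 933, 120, 489, 695, 587, 497.
15-vertex 6-regular graph: this is K(6,2), the Kneser graph.
A has 3 distinct eigenvalues ≈ [6.0, 1.0, -3.0].
−15·(-3) / ((6)−(-3)) = 5 = ϑ(G).
ϑ(G) ≈ 5.0000000.

5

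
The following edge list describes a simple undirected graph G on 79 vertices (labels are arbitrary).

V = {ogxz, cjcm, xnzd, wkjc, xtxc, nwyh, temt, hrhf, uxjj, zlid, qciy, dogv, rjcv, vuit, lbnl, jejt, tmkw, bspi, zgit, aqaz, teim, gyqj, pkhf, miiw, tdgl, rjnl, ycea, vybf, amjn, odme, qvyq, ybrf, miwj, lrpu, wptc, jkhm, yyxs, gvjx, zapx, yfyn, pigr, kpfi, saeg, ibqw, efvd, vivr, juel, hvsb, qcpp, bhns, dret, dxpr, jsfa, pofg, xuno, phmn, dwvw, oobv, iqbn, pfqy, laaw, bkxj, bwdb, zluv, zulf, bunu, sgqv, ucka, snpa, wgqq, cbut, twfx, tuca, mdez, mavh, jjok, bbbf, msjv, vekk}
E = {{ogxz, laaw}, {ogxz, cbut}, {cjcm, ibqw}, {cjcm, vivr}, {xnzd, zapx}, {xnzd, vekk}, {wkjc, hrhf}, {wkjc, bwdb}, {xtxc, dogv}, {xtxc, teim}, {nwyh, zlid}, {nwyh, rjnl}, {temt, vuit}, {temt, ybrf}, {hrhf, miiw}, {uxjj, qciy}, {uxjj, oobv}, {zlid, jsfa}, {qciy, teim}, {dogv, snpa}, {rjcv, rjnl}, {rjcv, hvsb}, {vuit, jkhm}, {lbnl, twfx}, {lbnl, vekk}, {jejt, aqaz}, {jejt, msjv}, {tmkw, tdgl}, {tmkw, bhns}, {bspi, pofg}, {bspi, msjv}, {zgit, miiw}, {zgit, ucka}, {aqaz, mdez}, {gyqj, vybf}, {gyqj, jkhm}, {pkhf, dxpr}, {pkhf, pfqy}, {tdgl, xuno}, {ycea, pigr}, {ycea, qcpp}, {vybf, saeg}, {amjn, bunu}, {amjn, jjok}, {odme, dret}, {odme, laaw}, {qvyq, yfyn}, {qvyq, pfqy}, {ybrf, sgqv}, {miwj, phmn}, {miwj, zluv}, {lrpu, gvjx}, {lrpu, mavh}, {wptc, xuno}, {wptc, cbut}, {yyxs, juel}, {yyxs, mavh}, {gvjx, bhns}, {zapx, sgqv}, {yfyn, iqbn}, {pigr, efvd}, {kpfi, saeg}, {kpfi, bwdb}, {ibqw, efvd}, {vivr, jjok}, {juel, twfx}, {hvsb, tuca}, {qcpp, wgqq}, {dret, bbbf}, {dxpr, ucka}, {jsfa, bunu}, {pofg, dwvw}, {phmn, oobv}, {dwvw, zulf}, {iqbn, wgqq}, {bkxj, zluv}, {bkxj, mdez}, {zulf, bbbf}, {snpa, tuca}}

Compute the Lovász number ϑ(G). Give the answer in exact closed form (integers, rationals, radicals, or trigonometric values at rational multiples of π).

79*cos(pi/79)/(cos(pi/79) + 1)

deg(vekk) = 2; N(vekk) = {xnzd, lbnl}.
N(pigr) = {ycea, efvd}, |N(pigr)| = 2.
N(vivr) = {cjcm, jjok}, |N(vivr)| = 2.
deg(ibqw) = 2; N(ibqw) = {cjcm, efvd}.
deg(v) = 2 for all v (|V|=79); a single 79-cycle (edge-transitive).
A has 40 distinct eigenvalues ≈ [2.0, 1.994, 1.975, 1.943, 1.9, 1.844, 1.777, 1.698, 1.609, 1.509, 1.4, 1.282, 1.156, 1.023, 0.883, 0.738, 0.588, 0.434, 0.277, 0.119, -0.04, -0.199, -0.356, -0.511, -0.663, -0.811, -0.954, -1.09, -1.22, -1.342, -1.456, -1.56, -1.655, -1.739, -1.812, -1.873, -1.923, -1.961, -1.986, -1.998].
Lovász (edge-transitive): ϑ = −79·(-2*cos(pi/79))/((2)−(-2*cos(pi/79))) = 79*cos(pi/79)/(cos(pi/79) + 1).
= 39.484379420… (decimal).
α=39, χ(Ḡ)=40; ϑ=79*cos(pi/79)/(cos(pi/79) + 1) lies between (both strict).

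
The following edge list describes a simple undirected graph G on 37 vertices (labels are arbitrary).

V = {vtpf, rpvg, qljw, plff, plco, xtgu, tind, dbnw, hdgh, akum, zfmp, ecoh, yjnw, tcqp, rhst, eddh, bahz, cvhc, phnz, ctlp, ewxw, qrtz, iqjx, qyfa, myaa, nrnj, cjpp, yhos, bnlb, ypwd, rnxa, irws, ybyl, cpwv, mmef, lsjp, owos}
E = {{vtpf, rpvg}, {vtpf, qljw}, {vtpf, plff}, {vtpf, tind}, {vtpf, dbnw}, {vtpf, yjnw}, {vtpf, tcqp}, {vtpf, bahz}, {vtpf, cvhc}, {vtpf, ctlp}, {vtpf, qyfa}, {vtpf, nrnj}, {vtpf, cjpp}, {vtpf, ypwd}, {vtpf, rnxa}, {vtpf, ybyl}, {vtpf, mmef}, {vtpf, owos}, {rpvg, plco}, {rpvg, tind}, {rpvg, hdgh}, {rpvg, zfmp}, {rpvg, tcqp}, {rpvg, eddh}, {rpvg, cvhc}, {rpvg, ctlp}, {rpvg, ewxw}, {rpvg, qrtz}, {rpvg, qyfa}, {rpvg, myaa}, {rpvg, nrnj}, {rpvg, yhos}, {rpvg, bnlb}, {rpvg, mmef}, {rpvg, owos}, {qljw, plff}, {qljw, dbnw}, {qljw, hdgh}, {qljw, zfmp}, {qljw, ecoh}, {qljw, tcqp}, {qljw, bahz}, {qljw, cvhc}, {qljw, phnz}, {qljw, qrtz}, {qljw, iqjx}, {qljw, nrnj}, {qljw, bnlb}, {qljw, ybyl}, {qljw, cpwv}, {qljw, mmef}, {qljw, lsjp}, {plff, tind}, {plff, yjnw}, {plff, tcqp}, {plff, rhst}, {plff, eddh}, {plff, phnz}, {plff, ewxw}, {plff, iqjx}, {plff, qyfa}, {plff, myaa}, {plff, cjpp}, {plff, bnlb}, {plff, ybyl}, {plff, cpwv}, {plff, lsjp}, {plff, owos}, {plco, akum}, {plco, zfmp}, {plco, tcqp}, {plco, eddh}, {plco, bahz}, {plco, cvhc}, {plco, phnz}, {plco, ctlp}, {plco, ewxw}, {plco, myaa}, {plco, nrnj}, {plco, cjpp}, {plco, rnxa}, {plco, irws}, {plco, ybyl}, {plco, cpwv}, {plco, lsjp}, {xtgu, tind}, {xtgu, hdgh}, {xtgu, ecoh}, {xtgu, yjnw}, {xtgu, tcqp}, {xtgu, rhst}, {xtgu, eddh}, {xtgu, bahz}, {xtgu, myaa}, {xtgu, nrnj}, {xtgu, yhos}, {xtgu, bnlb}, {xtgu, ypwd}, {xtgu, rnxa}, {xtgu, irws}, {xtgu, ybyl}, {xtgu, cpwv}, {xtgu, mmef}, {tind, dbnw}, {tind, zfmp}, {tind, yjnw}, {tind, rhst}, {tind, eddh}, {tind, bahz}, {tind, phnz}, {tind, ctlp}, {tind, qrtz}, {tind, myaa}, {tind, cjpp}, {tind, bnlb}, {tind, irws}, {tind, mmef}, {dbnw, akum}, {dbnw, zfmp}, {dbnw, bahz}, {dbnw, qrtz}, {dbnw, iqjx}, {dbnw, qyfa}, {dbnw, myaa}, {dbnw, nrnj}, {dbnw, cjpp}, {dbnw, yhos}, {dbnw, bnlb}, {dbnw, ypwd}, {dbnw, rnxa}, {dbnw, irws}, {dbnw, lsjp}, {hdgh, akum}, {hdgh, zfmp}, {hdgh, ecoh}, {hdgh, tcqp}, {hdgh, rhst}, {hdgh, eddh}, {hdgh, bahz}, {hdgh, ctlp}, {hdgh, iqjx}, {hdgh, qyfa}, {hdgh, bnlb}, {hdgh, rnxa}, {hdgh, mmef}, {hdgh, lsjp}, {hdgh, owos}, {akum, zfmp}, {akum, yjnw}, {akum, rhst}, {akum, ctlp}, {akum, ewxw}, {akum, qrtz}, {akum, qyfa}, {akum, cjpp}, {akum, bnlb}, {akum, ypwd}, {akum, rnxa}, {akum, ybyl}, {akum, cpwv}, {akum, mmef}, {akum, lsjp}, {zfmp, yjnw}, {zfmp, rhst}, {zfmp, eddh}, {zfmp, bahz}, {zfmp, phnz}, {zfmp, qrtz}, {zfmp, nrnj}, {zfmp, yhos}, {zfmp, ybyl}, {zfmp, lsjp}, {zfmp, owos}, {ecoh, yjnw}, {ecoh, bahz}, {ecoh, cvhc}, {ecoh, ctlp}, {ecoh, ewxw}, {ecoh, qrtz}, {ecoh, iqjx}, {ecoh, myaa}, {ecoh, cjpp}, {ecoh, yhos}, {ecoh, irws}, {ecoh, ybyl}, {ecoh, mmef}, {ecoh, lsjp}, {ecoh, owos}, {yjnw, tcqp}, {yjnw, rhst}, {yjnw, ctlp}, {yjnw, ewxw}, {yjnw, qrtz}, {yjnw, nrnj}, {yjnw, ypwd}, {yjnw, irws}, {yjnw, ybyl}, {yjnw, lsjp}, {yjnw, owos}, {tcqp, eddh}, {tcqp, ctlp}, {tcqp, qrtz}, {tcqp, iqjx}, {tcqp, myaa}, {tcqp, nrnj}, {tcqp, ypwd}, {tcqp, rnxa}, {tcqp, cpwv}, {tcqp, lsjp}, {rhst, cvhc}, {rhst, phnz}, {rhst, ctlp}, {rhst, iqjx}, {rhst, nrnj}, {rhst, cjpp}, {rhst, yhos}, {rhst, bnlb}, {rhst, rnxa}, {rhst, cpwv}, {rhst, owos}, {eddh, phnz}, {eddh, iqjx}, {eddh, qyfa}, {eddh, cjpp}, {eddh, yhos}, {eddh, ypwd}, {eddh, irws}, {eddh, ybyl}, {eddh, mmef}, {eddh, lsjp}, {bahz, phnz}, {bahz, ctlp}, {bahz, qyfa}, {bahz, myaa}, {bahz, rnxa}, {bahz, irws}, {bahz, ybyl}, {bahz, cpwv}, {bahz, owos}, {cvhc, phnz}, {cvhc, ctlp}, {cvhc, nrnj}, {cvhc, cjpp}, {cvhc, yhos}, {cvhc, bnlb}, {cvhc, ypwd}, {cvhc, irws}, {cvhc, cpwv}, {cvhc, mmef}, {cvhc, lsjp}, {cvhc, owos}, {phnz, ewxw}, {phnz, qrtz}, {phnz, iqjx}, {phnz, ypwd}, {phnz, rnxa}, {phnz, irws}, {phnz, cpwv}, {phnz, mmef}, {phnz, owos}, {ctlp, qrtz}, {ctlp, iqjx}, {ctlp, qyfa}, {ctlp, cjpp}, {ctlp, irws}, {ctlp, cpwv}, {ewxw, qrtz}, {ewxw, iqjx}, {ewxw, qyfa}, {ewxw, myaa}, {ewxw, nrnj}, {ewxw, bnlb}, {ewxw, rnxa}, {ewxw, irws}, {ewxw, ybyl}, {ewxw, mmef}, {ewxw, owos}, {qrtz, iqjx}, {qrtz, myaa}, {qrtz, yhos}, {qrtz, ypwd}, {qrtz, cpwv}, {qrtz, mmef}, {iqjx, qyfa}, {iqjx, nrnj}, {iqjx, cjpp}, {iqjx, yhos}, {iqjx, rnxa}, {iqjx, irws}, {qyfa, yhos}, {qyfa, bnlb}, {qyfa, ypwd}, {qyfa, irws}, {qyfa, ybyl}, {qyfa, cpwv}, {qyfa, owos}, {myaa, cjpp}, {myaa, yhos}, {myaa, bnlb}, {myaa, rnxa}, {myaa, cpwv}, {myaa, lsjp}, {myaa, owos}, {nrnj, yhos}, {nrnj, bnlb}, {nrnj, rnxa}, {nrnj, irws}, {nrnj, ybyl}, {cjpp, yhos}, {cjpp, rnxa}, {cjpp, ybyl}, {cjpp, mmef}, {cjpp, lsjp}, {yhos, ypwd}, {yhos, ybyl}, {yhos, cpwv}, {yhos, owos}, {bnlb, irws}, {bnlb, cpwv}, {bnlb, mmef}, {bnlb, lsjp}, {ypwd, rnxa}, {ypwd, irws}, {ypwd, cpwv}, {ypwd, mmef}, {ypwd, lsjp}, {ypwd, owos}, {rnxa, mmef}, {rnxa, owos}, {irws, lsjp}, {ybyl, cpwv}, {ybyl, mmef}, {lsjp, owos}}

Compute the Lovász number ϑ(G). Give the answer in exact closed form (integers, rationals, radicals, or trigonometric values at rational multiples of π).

sqrt(37)

Vertex irws has 18 neighbors: plco, xtgu, tind, dbnw, ecoh, yjnw, eddh, bahz, cvhc, phnz, ctlp, ewxw, iqjx, qyfa, nrnj, bnlb, ypwd, lsjp.
deg(ewxw) = 18; N(ewxw) = {rpvg, plff, plco, akum, ecoh, yjnw, phnz, qrtz, iqjx, qyfa, myaa, nrnj, bnlb, rnxa, irws, ybyl, mmef, owos}.
N(tcqp) = {vtpf, rpvg, qljw, plff, plco, xtgu, hdgh, yjnw, eddh, ctlp, qrtz, iqjx, myaa, nrnj, ypwd, rnxa, cpwv, lsjp}, |N(tcqp)| = 18.
Vertex ypwd has 18 neighbors: vtpf, xtgu, dbnw, akum, yjnw, tcqp, eddh, cvhc, phnz, qrtz, qyfa, yhos, rnxa, irws, cpwv, mmef, lsjp, owos.
Every vertex has degree 18 (N=37); strongly regular (37,18,8,9).
Distinct eigenvalues (to 6 d.p.): [18.0, 2.541381, -3.541381].
With N=37: ϑ(G) = 37·(-(-sqrt(37)/2 - 1/2))/(18−(-sqrt(37)/2 - 1/2)) = sqrt(37).
Numerically 6.0827625.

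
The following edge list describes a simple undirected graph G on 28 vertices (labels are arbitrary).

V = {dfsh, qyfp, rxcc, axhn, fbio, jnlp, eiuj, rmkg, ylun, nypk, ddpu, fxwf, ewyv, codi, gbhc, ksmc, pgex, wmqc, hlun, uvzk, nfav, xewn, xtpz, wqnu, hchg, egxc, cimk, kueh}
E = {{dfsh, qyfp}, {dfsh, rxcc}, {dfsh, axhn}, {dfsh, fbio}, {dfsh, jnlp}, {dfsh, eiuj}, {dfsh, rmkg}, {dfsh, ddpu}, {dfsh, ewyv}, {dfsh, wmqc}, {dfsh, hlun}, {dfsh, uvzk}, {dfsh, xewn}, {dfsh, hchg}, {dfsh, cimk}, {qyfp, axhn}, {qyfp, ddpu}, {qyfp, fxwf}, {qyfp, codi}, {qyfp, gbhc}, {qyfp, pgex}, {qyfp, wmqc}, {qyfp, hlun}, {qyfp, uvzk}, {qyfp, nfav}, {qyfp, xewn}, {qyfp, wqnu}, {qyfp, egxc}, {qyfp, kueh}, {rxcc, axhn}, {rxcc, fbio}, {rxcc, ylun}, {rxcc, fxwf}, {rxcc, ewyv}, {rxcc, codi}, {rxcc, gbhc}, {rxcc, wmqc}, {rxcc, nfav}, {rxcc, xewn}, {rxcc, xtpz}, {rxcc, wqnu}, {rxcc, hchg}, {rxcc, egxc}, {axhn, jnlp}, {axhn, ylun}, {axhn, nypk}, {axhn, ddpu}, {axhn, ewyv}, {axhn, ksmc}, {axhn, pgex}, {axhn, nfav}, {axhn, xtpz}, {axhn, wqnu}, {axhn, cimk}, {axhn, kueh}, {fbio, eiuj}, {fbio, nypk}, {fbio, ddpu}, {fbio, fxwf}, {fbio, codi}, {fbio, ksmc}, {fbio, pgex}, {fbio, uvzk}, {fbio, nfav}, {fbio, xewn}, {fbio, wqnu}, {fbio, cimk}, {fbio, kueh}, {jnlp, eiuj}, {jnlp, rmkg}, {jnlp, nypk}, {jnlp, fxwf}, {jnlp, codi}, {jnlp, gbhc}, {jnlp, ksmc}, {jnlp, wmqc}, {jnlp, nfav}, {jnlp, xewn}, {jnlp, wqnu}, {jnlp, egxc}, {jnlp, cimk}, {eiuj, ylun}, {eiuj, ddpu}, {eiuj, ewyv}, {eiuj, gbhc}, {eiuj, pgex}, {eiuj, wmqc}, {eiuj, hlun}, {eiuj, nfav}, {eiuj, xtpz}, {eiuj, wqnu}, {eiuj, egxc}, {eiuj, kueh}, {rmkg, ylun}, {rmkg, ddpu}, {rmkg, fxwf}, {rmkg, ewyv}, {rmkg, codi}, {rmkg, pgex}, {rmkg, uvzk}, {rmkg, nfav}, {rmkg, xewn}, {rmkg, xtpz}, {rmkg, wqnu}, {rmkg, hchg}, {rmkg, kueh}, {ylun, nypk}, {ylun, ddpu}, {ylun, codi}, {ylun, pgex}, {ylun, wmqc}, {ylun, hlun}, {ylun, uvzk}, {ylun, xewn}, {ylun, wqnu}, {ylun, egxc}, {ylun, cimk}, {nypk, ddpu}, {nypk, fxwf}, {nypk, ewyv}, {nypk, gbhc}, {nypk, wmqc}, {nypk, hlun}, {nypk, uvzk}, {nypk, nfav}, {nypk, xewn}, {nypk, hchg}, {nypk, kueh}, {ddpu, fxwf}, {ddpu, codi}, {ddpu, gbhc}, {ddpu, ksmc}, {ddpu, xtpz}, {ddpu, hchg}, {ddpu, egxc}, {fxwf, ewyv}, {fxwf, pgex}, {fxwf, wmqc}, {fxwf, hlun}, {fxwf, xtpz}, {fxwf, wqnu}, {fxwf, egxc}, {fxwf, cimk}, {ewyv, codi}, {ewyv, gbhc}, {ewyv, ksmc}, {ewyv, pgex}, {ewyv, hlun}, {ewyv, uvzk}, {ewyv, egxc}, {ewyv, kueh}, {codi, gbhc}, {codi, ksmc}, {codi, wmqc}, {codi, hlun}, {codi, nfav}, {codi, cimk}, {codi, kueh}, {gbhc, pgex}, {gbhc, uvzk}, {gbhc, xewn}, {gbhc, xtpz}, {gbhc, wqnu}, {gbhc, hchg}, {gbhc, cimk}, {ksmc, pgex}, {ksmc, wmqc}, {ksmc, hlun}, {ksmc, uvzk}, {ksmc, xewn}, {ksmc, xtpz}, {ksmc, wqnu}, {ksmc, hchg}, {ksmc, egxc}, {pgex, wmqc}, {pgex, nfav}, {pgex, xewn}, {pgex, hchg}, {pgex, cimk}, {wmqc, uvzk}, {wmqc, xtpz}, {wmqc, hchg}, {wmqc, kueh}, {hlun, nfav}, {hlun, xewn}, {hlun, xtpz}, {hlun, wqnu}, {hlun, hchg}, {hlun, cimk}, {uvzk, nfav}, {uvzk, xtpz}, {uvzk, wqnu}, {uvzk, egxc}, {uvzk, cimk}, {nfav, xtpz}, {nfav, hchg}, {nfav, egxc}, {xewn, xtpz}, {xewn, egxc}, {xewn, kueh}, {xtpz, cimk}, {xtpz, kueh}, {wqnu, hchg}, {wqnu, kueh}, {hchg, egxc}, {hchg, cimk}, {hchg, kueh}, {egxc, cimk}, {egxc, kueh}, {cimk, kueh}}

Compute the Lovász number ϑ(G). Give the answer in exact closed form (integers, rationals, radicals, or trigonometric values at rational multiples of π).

Vertex egxc has 15 neighbors: qyfp, rxcc, jnlp, eiuj, ylun, ddpu, fxwf, ewyv, ksmc, uvzk, nfav, xewn, hchg, cimk, kueh.
Vertex jnlp has 15 neighbors: dfsh, axhn, eiuj, rmkg, nypk, fxwf, codi, gbhc, ksmc, wmqc, nfav, xewn, wqnu, egxc, cimk.
N(hchg) = {dfsh, rxcc, rmkg, nypk, ddpu, gbhc, ksmc, pgex, wmqc, hlun, nfav, wqnu, egxc, cimk, kueh}, |N(hchg)| = 15.
N(pgex) = {qyfp, axhn, fbio, eiuj, rmkg, ylun, fxwf, ewyv, gbhc, ksmc, wmqc, nfav, xewn, hchg, cimk}, |N(pgex)| = 15.
Regular of degree 15 on 28 vertices: this is K(8,2), the Kneser graph.
The 3 distinct eigenvalues: [15.0, 1.0, -5.0].
ϑ = −N·λ_min/(λ_max−λ_min) = −28·(-5)/(15−(-5)) = 7.
≈ 7.00000 (to 5 d.p.).

7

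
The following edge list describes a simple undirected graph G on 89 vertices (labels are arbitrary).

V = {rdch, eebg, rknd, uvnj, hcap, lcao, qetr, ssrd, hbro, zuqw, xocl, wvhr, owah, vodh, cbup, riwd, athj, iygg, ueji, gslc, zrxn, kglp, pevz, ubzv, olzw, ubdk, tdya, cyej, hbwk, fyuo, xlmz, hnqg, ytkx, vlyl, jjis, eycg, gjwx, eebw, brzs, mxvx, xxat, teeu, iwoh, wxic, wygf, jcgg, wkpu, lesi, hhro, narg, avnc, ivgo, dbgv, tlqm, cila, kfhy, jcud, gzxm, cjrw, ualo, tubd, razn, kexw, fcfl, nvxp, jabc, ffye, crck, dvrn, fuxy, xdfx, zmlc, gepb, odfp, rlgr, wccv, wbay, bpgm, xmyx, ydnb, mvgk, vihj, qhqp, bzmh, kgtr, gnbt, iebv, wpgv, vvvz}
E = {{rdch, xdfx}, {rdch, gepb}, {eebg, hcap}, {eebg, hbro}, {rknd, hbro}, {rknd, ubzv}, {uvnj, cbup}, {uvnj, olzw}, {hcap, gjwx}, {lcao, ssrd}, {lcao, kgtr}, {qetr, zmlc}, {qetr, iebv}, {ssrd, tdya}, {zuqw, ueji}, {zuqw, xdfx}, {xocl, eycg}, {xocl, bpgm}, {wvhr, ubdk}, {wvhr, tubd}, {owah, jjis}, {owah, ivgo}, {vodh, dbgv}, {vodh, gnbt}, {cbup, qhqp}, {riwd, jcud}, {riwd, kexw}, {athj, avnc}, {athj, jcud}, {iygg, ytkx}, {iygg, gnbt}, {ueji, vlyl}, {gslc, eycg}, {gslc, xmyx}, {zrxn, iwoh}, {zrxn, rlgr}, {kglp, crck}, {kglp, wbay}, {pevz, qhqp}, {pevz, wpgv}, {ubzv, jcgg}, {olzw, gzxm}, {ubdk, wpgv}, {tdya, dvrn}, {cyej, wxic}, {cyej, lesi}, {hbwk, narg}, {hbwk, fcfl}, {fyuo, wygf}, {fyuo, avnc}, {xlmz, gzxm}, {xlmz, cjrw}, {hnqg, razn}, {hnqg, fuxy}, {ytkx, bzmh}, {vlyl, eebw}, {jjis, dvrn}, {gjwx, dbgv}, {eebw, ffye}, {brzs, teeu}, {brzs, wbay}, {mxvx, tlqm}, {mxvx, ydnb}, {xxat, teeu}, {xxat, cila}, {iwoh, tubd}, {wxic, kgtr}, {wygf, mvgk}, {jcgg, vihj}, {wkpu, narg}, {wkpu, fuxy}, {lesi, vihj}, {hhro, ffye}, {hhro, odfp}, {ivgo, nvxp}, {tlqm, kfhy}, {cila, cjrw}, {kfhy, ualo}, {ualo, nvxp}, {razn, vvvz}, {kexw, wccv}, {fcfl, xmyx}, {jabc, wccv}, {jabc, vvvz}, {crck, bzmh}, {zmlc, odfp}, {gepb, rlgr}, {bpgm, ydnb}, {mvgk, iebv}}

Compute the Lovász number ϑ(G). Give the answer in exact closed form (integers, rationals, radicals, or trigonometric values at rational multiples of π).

N(fcfl) = {hbwk, xmyx}, |N(fcfl)| = 2.
N(iygg) = {ytkx, gnbt}, |N(iygg)| = 2.
Vertex qetr has 2 neighbors: zmlc, iebv.
Vertex gjwx has 2 neighbors: hcap, dbgv.
89-vertex 2-regular graph: the odd cycle C_{89}.
spec(A) ≈ [2.0, 1.99502, 1.9801, 1.95531, 1.92078, 1.87669, 1.82324, 1.76071, 1.68941, 1.60969, 1.52196, 1.42664, 1.32421, 1.21519, 1.10011, 0.97955, 0.85411, 0.72442, 0.59112, 0.45487, 0.31635, 0.17626, 0.0353, -0.10585, -0.24646, -0.38585, -0.52332, -0.65818, -0.78976, -0.9174, -1.04048, -1.15837, -1.27049, -1.37628, -1.47522, -1.5668, -1.65058, -1.72614, -1.79309, -1.85112, -1.89992, -1.93926, -1.96893, -1.9888, -1.99875] (distinct, 5 d.p.).
With N=89: ϑ(G) = 89·(-(-1)*2*cos(pi/89))/(2−(-2*cos(pi/89))) = 89*cos(pi/89)/(cos(pi/89) + 1).
ϑ(G) ≈ 44.486135317.
Lovász sandwich 44 ≤ 89*cos(pi/89)/(cos(pi/89) + 1) ≤ 45: both strict.

89*cos(pi/89)/(cos(pi/89) + 1)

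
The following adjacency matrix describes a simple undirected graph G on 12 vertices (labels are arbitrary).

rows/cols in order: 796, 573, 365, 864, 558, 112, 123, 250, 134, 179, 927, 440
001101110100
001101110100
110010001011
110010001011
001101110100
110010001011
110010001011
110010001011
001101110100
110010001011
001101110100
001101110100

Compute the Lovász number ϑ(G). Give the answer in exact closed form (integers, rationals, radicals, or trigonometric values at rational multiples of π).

6

Vertex 123 has 6 neighbors: 796, 573, 558, 134, 927, 440.
N(250) = {796, 573, 558, 134, 927, 440}, |N(250)| = 6.
N(365) = {796, 573, 558, 134, 927, 440}, |N(365)| = 6.
Vertex 134 has 6 neighbors: 365, 864, 112, 123, 250, 179.
2 parts of sizes [6, 6]; α(G) = 6 = ϑ (perfect).
≈ 6.000000 (to 6 d.p.).
6 ≤ 6 ≤ 6: collapsed.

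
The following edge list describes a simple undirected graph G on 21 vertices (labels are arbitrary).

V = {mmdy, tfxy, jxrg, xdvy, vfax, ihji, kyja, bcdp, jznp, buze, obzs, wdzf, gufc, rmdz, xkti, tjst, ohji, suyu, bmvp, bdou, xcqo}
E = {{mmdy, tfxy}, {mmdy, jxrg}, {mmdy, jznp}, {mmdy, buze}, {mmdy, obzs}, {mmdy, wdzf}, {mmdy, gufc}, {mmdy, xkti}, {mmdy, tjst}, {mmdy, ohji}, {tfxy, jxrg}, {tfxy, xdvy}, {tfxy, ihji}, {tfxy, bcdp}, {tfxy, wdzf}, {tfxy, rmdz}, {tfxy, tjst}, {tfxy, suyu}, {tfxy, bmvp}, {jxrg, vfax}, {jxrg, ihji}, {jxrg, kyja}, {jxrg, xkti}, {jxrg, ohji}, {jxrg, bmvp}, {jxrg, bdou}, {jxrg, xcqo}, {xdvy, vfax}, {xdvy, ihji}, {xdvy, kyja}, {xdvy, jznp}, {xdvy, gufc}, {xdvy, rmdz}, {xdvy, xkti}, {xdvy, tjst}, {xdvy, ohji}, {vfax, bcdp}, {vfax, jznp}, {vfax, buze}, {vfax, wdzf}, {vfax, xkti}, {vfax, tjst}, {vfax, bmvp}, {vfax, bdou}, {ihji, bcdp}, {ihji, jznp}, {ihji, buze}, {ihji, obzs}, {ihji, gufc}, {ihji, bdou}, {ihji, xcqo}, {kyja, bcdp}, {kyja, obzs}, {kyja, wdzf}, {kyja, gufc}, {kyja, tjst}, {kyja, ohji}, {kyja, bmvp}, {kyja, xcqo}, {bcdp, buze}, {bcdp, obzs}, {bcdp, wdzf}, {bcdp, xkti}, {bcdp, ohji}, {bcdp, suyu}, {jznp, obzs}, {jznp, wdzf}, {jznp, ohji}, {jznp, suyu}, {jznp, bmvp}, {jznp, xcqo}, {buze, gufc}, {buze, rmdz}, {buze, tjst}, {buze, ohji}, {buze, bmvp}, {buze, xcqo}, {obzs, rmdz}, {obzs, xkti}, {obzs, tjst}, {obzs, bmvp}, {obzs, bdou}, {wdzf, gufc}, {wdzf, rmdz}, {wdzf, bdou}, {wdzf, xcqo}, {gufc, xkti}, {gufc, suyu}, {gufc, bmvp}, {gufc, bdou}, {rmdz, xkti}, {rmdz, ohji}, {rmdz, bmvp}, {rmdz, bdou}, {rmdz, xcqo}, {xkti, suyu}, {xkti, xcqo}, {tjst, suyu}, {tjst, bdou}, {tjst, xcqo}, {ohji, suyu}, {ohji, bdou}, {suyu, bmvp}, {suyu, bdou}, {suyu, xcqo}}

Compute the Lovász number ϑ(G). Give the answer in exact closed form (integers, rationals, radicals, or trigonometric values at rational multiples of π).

deg(bmvp) = 10; N(bmvp) = {tfxy, jxrg, vfax, kyja, jznp, buze, obzs, gufc, rmdz, suyu}.
N(buze) = {mmdy, vfax, ihji, bcdp, gufc, rmdz, tjst, ohji, bmvp, xcqo}, |N(buze)| = 10.
N(mmdy) = {tfxy, jxrg, jznp, buze, obzs, wdzf, gufc, xkti, tjst, ohji}, |N(mmdy)| = 10.
N(tjst) = {mmdy, tfxy, xdvy, vfax, kyja, buze, obzs, suyu, bdou, xcqo}, |N(tjst)| = 10.
21-vertex 10-regular graph: this is K(7,2), the Kneser graph.
A has 3 distinct eigenvalues ≈ [10.0, 1.0, -4.0].
λ_max=10, λ_min=-4; ϑ = −21·λ_min/(λ_max−λ_min) = 6.
ϑ(G) ≈ 6.00000.

6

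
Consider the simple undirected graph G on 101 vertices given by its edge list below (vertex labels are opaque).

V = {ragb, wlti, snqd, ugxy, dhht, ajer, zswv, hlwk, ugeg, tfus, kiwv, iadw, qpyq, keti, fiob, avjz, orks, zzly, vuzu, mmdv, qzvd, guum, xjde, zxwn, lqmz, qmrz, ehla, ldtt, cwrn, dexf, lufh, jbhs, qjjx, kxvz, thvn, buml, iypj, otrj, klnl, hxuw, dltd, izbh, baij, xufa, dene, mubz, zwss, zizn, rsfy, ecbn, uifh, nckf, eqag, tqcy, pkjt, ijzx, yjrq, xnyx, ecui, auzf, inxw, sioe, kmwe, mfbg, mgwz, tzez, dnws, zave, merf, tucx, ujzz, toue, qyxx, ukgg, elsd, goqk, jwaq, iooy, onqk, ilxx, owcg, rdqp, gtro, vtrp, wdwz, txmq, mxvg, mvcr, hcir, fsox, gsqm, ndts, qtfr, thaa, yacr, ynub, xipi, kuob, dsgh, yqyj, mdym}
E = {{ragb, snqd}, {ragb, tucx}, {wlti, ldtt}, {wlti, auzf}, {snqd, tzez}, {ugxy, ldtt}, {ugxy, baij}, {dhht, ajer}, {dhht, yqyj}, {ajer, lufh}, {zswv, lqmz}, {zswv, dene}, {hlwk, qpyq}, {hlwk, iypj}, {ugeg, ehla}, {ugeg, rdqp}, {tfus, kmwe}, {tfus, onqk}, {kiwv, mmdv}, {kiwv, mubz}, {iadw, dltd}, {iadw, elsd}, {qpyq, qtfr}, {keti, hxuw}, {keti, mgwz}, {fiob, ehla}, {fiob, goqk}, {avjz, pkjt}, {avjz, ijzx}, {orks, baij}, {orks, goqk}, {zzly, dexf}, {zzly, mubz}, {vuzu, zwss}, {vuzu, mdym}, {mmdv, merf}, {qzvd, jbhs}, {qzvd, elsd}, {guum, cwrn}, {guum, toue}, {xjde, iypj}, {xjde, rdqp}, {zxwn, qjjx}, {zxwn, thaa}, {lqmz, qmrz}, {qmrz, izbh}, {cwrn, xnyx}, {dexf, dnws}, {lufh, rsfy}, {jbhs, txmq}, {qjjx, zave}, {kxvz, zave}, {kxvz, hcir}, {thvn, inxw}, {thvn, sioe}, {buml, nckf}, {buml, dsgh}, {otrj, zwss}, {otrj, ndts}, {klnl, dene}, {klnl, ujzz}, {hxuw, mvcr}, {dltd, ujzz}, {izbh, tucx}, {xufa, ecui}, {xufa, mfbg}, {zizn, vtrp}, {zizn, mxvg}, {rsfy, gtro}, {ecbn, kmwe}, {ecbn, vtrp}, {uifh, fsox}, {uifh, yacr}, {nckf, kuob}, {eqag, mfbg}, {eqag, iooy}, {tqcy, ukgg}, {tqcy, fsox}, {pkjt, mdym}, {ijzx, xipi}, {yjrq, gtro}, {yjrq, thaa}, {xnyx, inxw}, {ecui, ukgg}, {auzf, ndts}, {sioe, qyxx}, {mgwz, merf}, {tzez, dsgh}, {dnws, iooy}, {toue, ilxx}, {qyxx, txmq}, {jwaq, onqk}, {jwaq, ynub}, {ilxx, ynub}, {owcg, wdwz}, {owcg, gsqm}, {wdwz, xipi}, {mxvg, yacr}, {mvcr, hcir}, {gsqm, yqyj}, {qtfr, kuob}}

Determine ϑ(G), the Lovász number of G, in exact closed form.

deg(kmwe) = 2; N(kmwe) = {tfus, ecbn}.
Vertex thvn has 2 neighbors: inxw, sioe.
deg(tzez) = 2; N(tzez) = {snqd, dsgh}.
N(tqcy) = {ukgg, fsox}, |N(tqcy)| = 2.
101-vertex 2-regular graph: the odd cycle C_{101}.
The 51 distinct eigenvalues: [2.0, 1.996, 1.985, 1.965, 1.938, 1.904, 1.862, 1.813, 1.757, 1.695, 1.625, 1.55, 1.468, 1.381, 1.288, 1.191, 1.088, 0.982, 0.872, 0.758, 0.642, 0.523, 0.402, 0.279, 0.155, 0.031, -0.093, -0.217, -0.34, -0.462, -0.582, -0.7, -0.815, -0.927, -1.036, -1.14, -1.24, -1.335, -1.425, -1.51, -1.588, -1.661, -1.727, -1.786, -1.839, -1.884, -1.922, -1.953, -1.976, -1.991, -1.999].
With N=101: ϑ(G) = 101·(-(-1)*2*cos(pi/101))/(2−(-2*cos(pi/101))) = 101*cos(pi/101)/(cos(pi/101) + 1).
≈ 50.487783 (to 6 d.p.).
α=50, χ(Ḡ)=51; ϑ=101*cos(pi/101)/(cos(pi/101) + 1) lies between (both strict).

101*cos(pi/101)/(cos(pi/101) + 1)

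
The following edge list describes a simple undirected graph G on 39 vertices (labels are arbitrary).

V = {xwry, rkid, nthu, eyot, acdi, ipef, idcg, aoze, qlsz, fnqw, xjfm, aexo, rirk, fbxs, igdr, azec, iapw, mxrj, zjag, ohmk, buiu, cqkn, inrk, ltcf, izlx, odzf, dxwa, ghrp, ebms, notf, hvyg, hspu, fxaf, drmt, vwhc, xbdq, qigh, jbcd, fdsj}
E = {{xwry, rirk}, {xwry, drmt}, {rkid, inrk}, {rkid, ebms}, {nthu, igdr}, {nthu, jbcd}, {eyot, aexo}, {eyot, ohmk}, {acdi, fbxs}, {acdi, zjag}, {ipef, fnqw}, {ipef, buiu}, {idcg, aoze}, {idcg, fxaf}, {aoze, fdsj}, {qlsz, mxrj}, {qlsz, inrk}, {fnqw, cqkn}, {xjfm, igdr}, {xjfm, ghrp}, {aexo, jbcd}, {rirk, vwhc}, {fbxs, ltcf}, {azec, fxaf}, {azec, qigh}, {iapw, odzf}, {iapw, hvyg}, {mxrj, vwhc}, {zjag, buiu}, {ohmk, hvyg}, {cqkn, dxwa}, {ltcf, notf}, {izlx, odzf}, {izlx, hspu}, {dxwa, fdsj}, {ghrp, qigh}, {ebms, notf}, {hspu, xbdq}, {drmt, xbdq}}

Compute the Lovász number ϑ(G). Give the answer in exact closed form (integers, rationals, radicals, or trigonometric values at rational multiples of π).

deg(aoze) = 2; N(aoze) = {idcg, fdsj}.
deg(fbxs) = 2; N(fbxs) = {acdi, ltcf}.
N(ghrp) = {xjfm, qigh}, |N(ghrp)| = 2.
deg(mxrj) = 2; N(mxrj) = {qlsz, vwhc}.
G on 39 vertices is 2-regular; connected 2-regular on 39 ⇒ C_{39}.
Distinct eigenvalues (to 5 d.p.): [2.0, 1.9741, 1.89707, 1.77091, 1.59889, 1.38545, 1.13613, 0.85739, 0.55643, 0.24107, -0.08053, -0.40005, -0.70921, -1.0, -1.26489, -1.49702, -1.69038, -1.83996, -1.94188, -1.99351].
Lovász (edge-transitive): ϑ = −39·(-2*cos(pi/39))/((2)−(-2*cos(pi/39))) = 39*cos(pi/39)/(cos(pi/39) + 1).
≈ 19.46833 (to 5 d.p.).
19 ≤ 39*cos(pi/39)/(cos(pi/39) + 1) ≤ 20: both strict.

39*cos(pi/39)/(cos(pi/39) + 1)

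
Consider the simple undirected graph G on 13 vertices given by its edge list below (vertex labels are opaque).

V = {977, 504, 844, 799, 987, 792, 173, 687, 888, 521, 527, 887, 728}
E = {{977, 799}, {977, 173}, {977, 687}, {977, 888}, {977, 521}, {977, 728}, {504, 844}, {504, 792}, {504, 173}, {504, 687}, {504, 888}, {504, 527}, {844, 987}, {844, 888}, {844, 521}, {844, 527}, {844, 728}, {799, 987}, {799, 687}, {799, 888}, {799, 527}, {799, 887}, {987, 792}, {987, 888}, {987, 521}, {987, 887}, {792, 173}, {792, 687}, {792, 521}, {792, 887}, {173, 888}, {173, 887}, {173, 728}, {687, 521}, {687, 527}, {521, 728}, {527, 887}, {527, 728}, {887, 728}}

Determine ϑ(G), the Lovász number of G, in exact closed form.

deg(687) = 6; N(687) = {977, 504, 799, 792, 521, 527}.
Vertex 844 has 6 neighbors: 504, 987, 888, 521, 527, 728.
Vertex 887 has 6 neighbors: 799, 987, 792, 173, 527, 728.
N(987) = {844, 799, 792, 888, 521, 887}, |N(987)| = 6.
deg(v) = 6 for all v (|V|=13); strongly regular (13,6,2,3).
A has 3 distinct eigenvalues ≈ [6.0, 1.303, -2.303].
ϑ = −N·λ_min/(λ_max−λ_min) = −13·(-sqrt(13)/2 - 1/2)/(6−(-sqrt(13)/2 - 1/2)) = sqrt(13).
Numerically 3.605551275.

sqrt(13)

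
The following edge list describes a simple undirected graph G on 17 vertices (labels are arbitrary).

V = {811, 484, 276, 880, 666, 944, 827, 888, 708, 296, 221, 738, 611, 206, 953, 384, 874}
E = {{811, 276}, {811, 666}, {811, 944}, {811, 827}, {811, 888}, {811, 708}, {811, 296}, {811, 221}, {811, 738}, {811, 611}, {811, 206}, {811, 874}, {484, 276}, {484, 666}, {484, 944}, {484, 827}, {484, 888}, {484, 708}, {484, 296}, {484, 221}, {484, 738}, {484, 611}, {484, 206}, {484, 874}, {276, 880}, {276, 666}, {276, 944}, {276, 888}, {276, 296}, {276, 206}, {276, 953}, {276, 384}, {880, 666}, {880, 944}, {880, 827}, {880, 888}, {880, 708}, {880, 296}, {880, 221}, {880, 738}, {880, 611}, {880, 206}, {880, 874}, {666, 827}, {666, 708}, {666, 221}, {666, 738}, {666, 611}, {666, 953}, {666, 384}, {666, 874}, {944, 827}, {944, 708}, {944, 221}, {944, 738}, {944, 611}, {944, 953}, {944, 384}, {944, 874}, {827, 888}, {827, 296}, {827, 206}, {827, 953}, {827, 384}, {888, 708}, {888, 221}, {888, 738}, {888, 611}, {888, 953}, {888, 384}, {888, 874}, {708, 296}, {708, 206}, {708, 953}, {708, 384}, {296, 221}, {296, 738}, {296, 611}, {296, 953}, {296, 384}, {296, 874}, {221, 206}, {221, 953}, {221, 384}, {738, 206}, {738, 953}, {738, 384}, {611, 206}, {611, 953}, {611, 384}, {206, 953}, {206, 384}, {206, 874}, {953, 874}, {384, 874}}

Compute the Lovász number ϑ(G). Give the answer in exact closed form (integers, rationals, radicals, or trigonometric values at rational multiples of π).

7

N(206) = {811, 484, 276, 880, 827, 708, 221, 738, 611, 953, 384, 874}, |N(206)| = 12.
deg(276) = 10; N(276) = {811, 484, 880, 666, 944, 888, 296, 206, 953, 384}.
deg(880) = 12; N(880) = {276, 666, 944, 827, 888, 708, 296, 221, 738, 611, 206, 874}.
N(874) = {811, 484, 880, 666, 944, 888, 296, 206, 953, 384}, |N(874)| = 10.
G = K_{7,5,5}: α = 7 = χ(Ḡ), so ϑ = 7.
ϑ(G) ≈ 7.000000.
7 ≤ 7 ≤ 7: collapsed.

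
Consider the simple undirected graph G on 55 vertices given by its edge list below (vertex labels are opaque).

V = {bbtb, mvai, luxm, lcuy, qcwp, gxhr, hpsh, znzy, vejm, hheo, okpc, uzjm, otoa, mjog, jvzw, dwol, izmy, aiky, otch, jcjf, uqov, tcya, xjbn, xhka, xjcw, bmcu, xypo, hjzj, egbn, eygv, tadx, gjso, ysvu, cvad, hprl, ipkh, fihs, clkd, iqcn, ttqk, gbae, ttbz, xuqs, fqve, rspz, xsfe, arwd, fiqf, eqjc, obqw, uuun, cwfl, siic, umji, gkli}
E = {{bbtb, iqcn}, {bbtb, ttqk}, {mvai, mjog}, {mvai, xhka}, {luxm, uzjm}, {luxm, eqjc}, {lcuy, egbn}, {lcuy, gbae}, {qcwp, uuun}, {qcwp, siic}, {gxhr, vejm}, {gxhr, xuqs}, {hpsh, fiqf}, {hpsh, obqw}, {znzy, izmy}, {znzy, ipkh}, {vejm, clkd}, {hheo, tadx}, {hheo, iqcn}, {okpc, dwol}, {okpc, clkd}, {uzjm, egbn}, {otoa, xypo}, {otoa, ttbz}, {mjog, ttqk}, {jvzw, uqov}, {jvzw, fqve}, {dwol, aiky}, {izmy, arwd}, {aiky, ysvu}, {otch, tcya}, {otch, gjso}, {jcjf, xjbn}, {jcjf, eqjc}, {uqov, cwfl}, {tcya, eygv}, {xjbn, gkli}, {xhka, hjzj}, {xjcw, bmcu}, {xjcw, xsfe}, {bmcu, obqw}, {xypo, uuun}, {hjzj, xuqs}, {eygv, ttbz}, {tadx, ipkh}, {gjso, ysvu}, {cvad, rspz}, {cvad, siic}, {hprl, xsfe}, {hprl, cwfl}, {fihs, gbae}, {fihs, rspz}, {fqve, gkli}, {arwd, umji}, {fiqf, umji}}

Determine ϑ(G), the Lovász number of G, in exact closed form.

Vertex vejm has 2 neighbors: gxhr, clkd.
deg(gkli) = 2; N(gkli) = {xjbn, fqve}.
deg(xjcw) = 2; N(xjcw) = {bmcu, xsfe}.
Vertex uqov has 2 neighbors: jvzw, cwfl.
Regular of degree 2 on 55 vertices: connected 2-regular on 55 ⇒ C_{55}.
The 28 distinct eigenvalues: [2.0, 1.987, 1.948, 1.8837, 1.7948, 1.6825, 1.5483, 1.3939, 1.2213, 1.0328, 0.8308, 0.618, 0.3972, 0.1712, -0.0571, -0.2846, -0.5084, -0.7256, -0.9333, -1.1289, -1.3097, -1.4735, -1.618, -1.7415, -1.8422, -1.919, -1.9707, -1.9967].
−55·(-2*cos(pi/55)) / ((2)−(-2*cos(pi/55))) = 55*cos(pi/55)/(cos(pi/55) + 1) = ϑ(G).
≈ 27.47756 (to 5 d.p.).
α=27, χ(Ḡ)=28; ϑ=55*cos(pi/55)/(cos(pi/55) + 1) lies between (both strict).

55*cos(pi/55)/(cos(pi/55) + 1)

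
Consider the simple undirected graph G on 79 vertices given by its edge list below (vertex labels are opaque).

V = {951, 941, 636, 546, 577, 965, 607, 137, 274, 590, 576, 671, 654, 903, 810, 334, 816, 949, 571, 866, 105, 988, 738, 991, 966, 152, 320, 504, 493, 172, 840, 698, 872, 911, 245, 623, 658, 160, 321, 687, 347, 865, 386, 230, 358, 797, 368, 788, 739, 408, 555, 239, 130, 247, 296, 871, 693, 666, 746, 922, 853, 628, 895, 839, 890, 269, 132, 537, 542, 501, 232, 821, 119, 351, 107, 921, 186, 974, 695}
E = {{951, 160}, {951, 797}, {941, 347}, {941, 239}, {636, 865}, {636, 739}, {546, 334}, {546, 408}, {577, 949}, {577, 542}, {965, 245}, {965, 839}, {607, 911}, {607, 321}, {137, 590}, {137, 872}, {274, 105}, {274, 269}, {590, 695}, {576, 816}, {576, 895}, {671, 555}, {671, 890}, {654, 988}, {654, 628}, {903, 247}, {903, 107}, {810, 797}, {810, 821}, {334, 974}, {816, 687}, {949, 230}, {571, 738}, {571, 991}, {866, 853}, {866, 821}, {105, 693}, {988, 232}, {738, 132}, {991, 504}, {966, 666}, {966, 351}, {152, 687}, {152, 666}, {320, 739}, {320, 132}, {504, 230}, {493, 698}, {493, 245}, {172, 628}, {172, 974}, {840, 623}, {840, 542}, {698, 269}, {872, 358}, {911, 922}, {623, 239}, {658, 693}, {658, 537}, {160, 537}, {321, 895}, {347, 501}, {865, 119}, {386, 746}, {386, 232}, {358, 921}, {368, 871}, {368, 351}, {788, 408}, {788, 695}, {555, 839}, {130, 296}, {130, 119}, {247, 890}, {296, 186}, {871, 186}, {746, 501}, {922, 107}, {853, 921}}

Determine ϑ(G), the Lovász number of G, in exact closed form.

79*cos(pi/79)/(cos(pi/79) + 1)

Vertex 871 has 2 neighbors: 368, 186.
N(334) = {546, 974}, |N(334)| = 2.
deg(654) = 2; N(654) = {988, 628}.
Vertex 137 has 2 neighbors: 590, 872.
79-vertex 2-regular graph: connected 2-regular on 79 ⇒ C_{79}.
spec(A) ≈ [2.0, 1.993678, 1.974751, 1.943339, 1.89964, 1.843932, 1.776565, 1.697967, 1.608633, 1.509129, 1.400084, 1.282187, 1.156184, 1.022871, 0.883091, 0.737728, 0.587701, 0.433958, 0.277471, 0.11923, -0.039764, -0.198508, -0.355996, -0.511233, -0.663239, -0.811051, -0.953735, -1.09039, -1.22015, -1.342197, -1.455758, -1.560115, -1.654608, -1.738641, -1.811681, -1.873267, -1.92301, -1.960595, -1.985784, -1.998419] (distinct, 6 d.p.).
−79·(-2*cos(pi/79)) / ((2)−(-2*cos(pi/79))) = 79*cos(pi/79)/(cos(pi/79) + 1) = ϑ(G).
Numerically 39.4844.
39 ≤ 79*cos(pi/79)/(cos(pi/79) + 1) ≤ 40: both strict.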